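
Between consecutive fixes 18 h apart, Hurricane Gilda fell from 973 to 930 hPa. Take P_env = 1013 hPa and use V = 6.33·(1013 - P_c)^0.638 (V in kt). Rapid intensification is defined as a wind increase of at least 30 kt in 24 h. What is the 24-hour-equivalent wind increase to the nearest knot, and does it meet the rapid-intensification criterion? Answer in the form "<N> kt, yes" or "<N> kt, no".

53 kt, yes

V₁: ΔP = 40, V ≈ 6.33 × 40^0.638 ≈ 66.61 kt.
V₂: ΔP = 83, V ≈ 6.33 × 83^0.638 ≈ 106.11 kt.
ΔV over 18 h = 39.50 kt → 24 h equivalent = 39.50 × 24/18 ≈ 52.67 kt.
53 kt ≥ 30 kt ⇒ rapid intensification.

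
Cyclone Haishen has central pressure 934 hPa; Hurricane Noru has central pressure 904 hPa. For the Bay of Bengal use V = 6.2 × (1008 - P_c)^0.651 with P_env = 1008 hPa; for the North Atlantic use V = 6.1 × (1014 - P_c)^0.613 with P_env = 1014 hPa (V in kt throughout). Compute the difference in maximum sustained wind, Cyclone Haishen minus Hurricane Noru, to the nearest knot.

-7 kt

Cyclone Haishen: ΔP = 74; V ≈ 6.2 × 74^0.651 ≈ 102.16 kt.
Hurricane Noru: ΔP = 110; V ≈ 6.1 × 110^0.613 ≈ 108.82 kt.
Difference ≈ 102.16 − 108.82 = -6.66 → -7 kt.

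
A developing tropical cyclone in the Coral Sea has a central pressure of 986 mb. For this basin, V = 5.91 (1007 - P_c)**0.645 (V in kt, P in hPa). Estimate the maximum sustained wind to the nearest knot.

ΔP = 1007 − 986 = 21 mb.
21^0.645 ≈ 7.126.
V ≈ 5.91 × 7.126 ≈ 42.1 kt.

42 kt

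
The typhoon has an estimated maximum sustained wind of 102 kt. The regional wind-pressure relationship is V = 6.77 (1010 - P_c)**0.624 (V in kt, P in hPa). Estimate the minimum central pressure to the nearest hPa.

ΔP = (V / 6.77)^(1/0.624) = (102/6.77)^1.603.
102/6.77 = 15.066; 15.066^1.603 ≈ 77.24 hPa.
P_c = 1010 − 77.24 = 932.76 ≈ 933 hPa.

933 hPa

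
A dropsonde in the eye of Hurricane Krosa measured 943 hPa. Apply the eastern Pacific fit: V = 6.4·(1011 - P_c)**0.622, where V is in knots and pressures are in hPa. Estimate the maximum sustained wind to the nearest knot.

88 kt

ΔP = 1011 − 943 = 68 hPa.
68^0.622 ≈ 13.798.
V ≈ 6.4 × 13.798 ≈ 88.3 kt.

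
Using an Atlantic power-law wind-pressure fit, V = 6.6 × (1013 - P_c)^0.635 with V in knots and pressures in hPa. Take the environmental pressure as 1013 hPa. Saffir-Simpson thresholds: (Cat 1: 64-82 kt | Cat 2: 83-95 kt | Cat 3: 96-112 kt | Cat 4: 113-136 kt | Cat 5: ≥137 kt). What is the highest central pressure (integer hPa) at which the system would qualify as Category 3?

945 hPa

Category 3 begins at V = 96 kt.
Required ΔP = (96/6.6)^(1/0.635) = 14.545^1.575 ≈ 67.77 hPa.
P_c ≤ 1013 − 67.77 = 945.23, so the highest integer P_c is 945 hPa.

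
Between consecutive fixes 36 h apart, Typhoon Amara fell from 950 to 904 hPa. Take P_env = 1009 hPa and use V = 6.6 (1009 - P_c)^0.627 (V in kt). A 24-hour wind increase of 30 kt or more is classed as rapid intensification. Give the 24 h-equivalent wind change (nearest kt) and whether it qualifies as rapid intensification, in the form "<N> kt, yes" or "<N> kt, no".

V₁: ΔP = 59, V ≈ 6.6 × 59^0.627 ≈ 85.09 kt.
V₂: ΔP = 105, V ≈ 6.6 × 105^0.627 ≈ 122.13 kt.
ΔV over 36 h = 37.04 kt → 24 h equivalent = 37.04 × 24/36 ≈ 24.69 kt.
25 kt < 30 kt ⇒ not rapid intensification.

25 kt, no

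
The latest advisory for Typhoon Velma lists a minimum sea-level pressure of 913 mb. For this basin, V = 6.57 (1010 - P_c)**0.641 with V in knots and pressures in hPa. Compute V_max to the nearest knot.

ΔP = 1010 − 913 = 97 mb.
97^0.641 ≈ 18.772.
V ≈ 6.57 × 18.772 ≈ 123.3 kt.

123 kt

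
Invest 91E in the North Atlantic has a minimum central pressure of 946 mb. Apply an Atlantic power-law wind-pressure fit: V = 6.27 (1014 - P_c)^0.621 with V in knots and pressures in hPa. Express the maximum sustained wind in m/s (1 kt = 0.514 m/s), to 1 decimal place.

ΔP = 1014 − 946 = 68 mb.
V ≈ 6.27 × 68^0.621 = 6.27 × 13.740 ≈ 86.150 kt.
86.150 × 0.514 ≈ 44.28 m/s → 44.3 m/s.

44.3 m/s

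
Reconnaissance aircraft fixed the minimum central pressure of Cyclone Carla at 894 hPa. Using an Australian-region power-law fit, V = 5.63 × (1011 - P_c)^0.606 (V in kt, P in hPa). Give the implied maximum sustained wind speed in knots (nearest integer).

ΔP = 1011 − 894 = 117 hPa.
117^0.606 ≈ 17.919.
V ≈ 5.63 × 17.919 ≈ 100.9 kt.

101 kt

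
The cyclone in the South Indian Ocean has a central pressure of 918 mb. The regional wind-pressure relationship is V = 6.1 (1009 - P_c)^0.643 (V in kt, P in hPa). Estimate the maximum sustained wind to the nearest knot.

ΔP = 1009 − 918 = 91 mb.
91^0.643 ≈ 18.183.
V ≈ 6.1 × 18.183 ≈ 110.9 kt.

111 kt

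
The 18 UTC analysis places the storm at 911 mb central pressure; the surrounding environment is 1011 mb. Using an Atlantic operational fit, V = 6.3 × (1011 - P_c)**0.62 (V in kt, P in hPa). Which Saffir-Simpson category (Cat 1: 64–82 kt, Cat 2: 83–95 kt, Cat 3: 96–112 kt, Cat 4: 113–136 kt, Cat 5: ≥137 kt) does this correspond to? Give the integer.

ΔP = 1011 − 911 = 100 mb.
V ≈ 6.3 × 100^0.62 = 6.3 × 17.38 ≈ 109 kt.
109 kt falls in the Category 3 band.

3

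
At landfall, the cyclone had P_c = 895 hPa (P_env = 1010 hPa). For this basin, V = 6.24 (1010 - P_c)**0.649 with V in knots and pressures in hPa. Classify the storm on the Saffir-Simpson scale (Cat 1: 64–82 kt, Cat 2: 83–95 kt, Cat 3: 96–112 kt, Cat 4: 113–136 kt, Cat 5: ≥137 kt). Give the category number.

ΔP = 1010 − 895 = 115 hPa.
V ≈ 6.24 × 115^0.649 = 6.24 × 21.75 ≈ 136 kt.
136 kt falls in the Category 4 band.

4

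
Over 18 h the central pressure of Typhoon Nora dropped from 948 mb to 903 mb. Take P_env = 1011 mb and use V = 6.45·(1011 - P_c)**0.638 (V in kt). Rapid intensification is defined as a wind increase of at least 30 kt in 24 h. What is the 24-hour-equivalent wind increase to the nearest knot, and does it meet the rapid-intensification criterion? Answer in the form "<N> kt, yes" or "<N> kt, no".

50 kt, yes

V₁: ΔP = 63, V ≈ 6.45 × 63^0.638 ≈ 90.69 kt.
V₂: ΔP = 108, V ≈ 6.45 × 108^0.638 ≈ 127.90 kt.
ΔV over 18 h = 37.21 kt → 24 h equivalent = 37.21 × 24/18 ≈ 49.61 kt.
50 kt ≥ 30 kt ⇒ rapid intensification.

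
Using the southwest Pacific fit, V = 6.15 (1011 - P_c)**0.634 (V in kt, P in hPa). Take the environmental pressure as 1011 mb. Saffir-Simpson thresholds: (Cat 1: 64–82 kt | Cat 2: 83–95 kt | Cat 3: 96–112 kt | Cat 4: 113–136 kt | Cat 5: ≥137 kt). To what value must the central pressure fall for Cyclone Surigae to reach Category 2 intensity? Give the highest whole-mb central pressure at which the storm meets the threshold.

950 mb

Category 2 begins at V = 83 kt.
Required ΔP = (83/6.15)^(1/0.634) = 13.496^1.577 ≈ 60.63 mb.
P_c ≤ 1011 − 60.63 = 950.37, so the highest integer P_c is 950 mb.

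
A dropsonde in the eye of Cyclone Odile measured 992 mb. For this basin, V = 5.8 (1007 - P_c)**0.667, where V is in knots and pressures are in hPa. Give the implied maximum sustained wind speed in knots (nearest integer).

35 kt

ΔP = 1007 − 992 = 15 mb.
15^0.667 ≈ 6.088.
V ≈ 5.8 × 6.088 ≈ 35.3 kt.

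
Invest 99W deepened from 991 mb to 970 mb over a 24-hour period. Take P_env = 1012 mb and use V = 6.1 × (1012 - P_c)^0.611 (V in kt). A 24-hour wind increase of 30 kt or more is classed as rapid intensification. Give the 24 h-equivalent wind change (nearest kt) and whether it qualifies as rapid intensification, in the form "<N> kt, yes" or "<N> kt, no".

V₁: ΔP = 21, V ≈ 6.1 × 21^0.611 ≈ 39.19 kt.
V₂: ΔP = 42, V ≈ 6.1 × 42^0.611 ≈ 59.86 kt.
ΔV over 24 h = 20.67 kt → 24 h equivalent = 20.67 × 24/24 ≈ 20.67 kt.
21 kt < 30 kt ⇒ not rapid intensification.

21 kt, no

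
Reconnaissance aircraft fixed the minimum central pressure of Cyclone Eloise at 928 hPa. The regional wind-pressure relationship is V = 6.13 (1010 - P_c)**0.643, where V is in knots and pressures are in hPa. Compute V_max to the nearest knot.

ΔP = 1010 − 928 = 82 hPa.
82^0.643 ≈ 17.005.
V ≈ 6.13 × 17.005 ≈ 104.2 kt.

104 kt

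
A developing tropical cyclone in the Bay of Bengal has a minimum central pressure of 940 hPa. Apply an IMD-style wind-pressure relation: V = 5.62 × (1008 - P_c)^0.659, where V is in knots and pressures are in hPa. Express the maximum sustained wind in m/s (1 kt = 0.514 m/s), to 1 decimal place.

46.6 m/s

ΔP = 1008 − 940 = 68 hPa.
V ≈ 5.62 × 68^0.659 = 5.62 × 16.130 ≈ 90.648 kt.
90.648 × 0.514 ≈ 46.59 m/s → 46.6 m/s.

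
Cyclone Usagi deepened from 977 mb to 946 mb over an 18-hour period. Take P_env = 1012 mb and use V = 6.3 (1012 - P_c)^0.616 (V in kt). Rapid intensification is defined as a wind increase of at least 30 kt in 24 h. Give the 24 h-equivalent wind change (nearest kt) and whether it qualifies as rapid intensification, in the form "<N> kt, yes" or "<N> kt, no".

V₁: ΔP = 35, V ≈ 6.3 × 35^0.616 ≈ 56.30 kt.
V₂: ΔP = 66, V ≈ 6.3 × 66^0.616 ≈ 83.21 kt.
ΔV over 18 h = 26.91 kt → 24 h equivalent = 26.91 × 24/18 ≈ 35.88 kt.
36 kt ≥ 30 kt ⇒ rapid intensification.

36 kt, yes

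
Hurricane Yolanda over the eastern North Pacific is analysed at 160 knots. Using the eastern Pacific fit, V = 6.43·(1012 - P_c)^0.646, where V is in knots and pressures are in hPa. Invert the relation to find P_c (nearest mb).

ΔP = (V / 6.43)^(1/0.646) = (160/6.43)^1.548.
160/6.43 = 24.883; 24.883^1.548 ≈ 144.83 mb.
P_c = 1012 − 144.83 = 867.17 ≈ 867 mb.

867 mb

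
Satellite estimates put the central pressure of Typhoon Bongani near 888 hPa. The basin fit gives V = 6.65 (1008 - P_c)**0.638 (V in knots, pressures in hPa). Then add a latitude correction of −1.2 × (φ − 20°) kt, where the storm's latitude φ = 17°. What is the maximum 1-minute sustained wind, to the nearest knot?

145 kt

ΔP = 1008 − 888 = 120 hPa.
120^0.638 ≈ 21.209.
V ≈ 6.65 × 21.209 ≈ 141.0 kt.
Latitude correction: −1.2 × (17 − 20) = 3.6 kt.
Corrected V ≈ 144.6 kt → 145 kt.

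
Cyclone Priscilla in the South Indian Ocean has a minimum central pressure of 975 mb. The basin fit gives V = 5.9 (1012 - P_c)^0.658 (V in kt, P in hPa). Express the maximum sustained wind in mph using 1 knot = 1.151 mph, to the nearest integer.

ΔP = 1012 − 975 = 37 mb.
V ≈ 5.9 × 37^0.658 = 5.9 × 10.762 ≈ 63.493 kt.
63.493 × 1.151 ≈ 73.08 mph → 73 mph.

73 mph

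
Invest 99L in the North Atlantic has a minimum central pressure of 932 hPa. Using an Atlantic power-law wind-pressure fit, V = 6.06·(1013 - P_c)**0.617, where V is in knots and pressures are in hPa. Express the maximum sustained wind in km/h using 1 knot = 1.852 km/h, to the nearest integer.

ΔP = 1013 − 932 = 81 hPa.
V ≈ 6.06 × 81^0.617 = 6.06 × 15.050 ≈ 91.203 kt.
91.203 × 1.852 ≈ 168.91 km/h → 169 km/h.

169 km/h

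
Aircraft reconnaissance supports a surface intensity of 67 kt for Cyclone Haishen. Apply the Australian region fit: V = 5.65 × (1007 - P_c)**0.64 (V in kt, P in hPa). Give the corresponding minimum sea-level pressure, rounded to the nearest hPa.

ΔP = (V / 5.65)^(1/0.64) = (67/5.65)^1.562.
67/5.65 = 11.858; 11.858^1.562 ≈ 47.66 hPa.
P_c = 1007 − 47.66 = 959.34 ≈ 959 hPa.

959 hPa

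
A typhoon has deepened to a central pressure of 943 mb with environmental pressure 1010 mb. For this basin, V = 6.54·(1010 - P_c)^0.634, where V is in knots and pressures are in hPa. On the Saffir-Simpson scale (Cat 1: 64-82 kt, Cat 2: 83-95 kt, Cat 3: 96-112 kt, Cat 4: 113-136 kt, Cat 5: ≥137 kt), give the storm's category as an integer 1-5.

ΔP = 1010 − 943 = 67 mb.
V ≈ 6.54 × 67^0.634 = 6.54 × 14.38 ≈ 94 kt.
94 kt falls in the Category 2 band.

2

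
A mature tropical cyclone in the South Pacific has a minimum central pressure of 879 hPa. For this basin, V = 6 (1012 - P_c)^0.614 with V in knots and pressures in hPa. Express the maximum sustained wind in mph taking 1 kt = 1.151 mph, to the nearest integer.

ΔP = 1012 − 879 = 133 hPa.
V ≈ 6 × 133^0.614 = 6 × 20.139 ≈ 120.836 kt.
120.836 × 1.151 ≈ 139.08 mph → 139 mph.

139 mph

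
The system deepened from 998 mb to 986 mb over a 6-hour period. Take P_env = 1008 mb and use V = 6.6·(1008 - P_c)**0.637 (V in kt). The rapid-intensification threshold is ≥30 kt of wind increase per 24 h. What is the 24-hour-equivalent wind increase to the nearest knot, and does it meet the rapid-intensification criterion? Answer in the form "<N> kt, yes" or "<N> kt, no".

V₁: ΔP = 10, V ≈ 6.6 × 10^0.637 ≈ 28.61 kt.
V₂: ΔP = 22, V ≈ 6.6 × 22^0.637 ≈ 47.28 kt.
ΔV over 6 h = 18.67 kt → 24 h equivalent = 18.67 × 24/6 ≈ 74.68 kt.
75 kt ≥ 30 kt ⇒ rapid intensification.

75 kt, yes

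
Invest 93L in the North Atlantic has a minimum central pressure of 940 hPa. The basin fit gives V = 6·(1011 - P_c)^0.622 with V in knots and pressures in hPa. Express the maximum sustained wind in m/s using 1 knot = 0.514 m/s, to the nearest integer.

ΔP = 1011 − 940 = 71 hPa.
V ≈ 6 × 71^0.622 = 6 × 14.174 ≈ 85.042 kt.
85.042 × 0.514 ≈ 43.71 m/s → 44 m/s.

44 m/s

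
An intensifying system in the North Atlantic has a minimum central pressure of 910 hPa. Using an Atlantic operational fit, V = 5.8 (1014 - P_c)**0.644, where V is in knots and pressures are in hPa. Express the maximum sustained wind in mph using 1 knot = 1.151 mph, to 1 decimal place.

ΔP = 1014 − 910 = 104 hPa.
V ≈ 5.8 × 104^0.644 = 5.8 × 19.905 ≈ 115.451 kt.
115.451 × 1.151 ≈ 132.88 mph → 132.9 mph.

132.9 mph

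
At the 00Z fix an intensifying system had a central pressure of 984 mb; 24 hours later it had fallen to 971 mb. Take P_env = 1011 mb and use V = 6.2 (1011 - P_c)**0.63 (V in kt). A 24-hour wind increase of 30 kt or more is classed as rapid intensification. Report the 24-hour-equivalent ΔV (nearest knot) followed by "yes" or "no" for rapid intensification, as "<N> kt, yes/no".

14 kt, no

V₁: ΔP = 27, V ≈ 6.2 × 27^0.63 ≈ 49.45 kt.
V₂: ΔP = 40, V ≈ 6.2 × 40^0.63 ≈ 63.34 kt.
ΔV over 24 h = 13.89 kt → 24 h equivalent = 13.89 × 24/24 ≈ 13.89 kt.
14 kt < 30 kt ⇒ not rapid intensification.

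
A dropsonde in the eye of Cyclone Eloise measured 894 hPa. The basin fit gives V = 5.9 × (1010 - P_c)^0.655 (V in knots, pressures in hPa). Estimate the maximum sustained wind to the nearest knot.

133 kt

ΔP = 1010 − 894 = 116 hPa.
116^0.655 ≈ 22.502.
V ≈ 5.9 × 22.502 ≈ 132.8 kt.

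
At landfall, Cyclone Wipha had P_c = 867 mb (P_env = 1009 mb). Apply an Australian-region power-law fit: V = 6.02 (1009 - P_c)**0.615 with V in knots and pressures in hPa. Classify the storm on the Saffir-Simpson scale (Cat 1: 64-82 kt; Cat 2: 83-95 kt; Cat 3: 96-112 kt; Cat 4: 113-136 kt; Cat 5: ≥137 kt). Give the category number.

4

ΔP = 1009 − 867 = 142 mb.
V ≈ 6.02 × 142^0.615 = 6.02 × 21.07 ≈ 127 kt.
127 kt falls in the Category 4 band.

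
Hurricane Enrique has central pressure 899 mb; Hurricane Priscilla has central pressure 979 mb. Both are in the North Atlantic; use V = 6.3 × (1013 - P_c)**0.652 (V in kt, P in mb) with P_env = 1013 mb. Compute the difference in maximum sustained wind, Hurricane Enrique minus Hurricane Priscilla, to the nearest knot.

75 kt

Hurricane Enrique: ΔP = 114; V ≈ 6.3 × 114^0.652 ≈ 138.18 kt.
Hurricane Priscilla: ΔP = 34; V ≈ 6.3 × 34^0.652 ≈ 62.79 kt.
Difference ≈ 138.18 − 62.79 = 75.39 → 75 kt.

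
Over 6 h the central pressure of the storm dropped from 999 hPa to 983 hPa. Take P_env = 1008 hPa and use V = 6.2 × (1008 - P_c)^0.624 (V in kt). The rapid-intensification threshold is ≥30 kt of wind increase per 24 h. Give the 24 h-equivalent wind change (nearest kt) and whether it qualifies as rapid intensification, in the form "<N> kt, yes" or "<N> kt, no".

87 kt, yes

V₁: ΔP = 9, V ≈ 6.2 × 9^0.624 ≈ 24.43 kt.
V₂: ΔP = 25, V ≈ 6.2 × 25^0.624 ≈ 46.21 kt.
ΔV over 6 h = 21.78 kt → 24 h equivalent = 21.78 × 24/6 ≈ 87.12 kt.
87 kt ≥ 30 kt ⇒ rapid intensification.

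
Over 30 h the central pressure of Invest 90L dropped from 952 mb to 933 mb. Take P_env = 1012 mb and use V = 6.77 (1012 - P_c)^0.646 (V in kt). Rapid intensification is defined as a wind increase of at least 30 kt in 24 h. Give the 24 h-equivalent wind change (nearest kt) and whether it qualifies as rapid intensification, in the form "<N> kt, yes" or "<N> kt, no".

15 kt, no

V₁: ΔP = 60, V ≈ 6.77 × 60^0.646 ≈ 95.34 kt.
V₂: ΔP = 79, V ≈ 6.77 × 79^0.646 ≈ 113.88 kt.
ΔV over 30 h = 18.54 kt → 24 h equivalent = 18.54 × 24/30 ≈ 14.83 kt.
15 kt < 30 kt ⇒ not rapid intensification.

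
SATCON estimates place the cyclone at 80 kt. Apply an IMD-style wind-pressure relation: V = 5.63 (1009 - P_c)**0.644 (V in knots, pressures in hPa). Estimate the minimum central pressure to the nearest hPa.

947 hPa

ΔP = (V / 5.63)^(1/0.644) = (80/5.63)^1.553.
80/5.63 = 14.210; 14.210^1.553 ≈ 61.62 hPa.
P_c = 1009 − 61.62 = 947.38 ≈ 947 hPa.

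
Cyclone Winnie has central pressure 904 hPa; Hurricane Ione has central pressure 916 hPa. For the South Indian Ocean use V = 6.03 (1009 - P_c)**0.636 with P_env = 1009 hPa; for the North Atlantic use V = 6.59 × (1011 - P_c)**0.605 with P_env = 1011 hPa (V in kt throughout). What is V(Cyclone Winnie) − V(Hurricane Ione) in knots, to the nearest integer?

Cyclone Winnie: ΔP = 105; V ≈ 6.03 × 105^0.636 ≈ 116.36 kt.
Hurricane Ione: ΔP = 95; V ≈ 6.59 × 95^0.605 ≈ 103.61 kt.
Difference ≈ 116.36 − 103.61 = 12.75 → 13 kt.

13 kt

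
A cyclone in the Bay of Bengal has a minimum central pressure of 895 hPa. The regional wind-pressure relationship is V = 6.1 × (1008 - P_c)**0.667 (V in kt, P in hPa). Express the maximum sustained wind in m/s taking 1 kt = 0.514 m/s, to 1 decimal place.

ΔP = 1008 − 895 = 113 hPa.
V ≈ 6.1 × 113^0.667 = 6.1 × 23.410 ≈ 142.802 kt.
142.802 × 0.514 ≈ 73.40 m/s → 73.4 m/s.

73.4 m/s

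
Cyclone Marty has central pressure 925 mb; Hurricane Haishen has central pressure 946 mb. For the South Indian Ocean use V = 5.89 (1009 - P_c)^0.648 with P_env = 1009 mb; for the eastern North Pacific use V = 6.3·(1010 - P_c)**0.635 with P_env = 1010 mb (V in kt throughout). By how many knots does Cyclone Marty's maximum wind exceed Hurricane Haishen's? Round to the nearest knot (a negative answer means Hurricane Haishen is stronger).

16 kt

Cyclone Marty: ΔP = 84; V ≈ 5.89 × 84^0.648 ≈ 104.00 kt.
Hurricane Haishen: ΔP = 64; V ≈ 6.3 × 64^0.635 ≈ 88.36 kt.
Difference ≈ 104.00 − 88.36 = 15.64 → 16 kt.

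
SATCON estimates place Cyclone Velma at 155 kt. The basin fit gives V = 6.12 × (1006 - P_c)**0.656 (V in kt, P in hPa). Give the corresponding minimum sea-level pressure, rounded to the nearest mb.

ΔP = (V / 6.12)^(1/0.656) = (155/6.12)^1.524.
155/6.12 = 25.327; 25.327^1.524 ≈ 137.91 mb.
P_c = 1006 − 137.91 = 868.09 ≈ 868 mb.

868 mb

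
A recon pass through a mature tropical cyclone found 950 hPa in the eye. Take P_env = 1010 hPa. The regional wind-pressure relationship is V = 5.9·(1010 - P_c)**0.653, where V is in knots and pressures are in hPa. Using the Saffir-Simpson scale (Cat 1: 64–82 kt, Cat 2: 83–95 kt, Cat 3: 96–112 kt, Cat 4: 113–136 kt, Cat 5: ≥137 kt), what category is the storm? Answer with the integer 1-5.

2

ΔP = 1010 − 950 = 60 hPa.
V ≈ 5.9 × 60^0.653 = 5.9 × 14.49 ≈ 86 kt.
86 kt falls in the Category 2 band.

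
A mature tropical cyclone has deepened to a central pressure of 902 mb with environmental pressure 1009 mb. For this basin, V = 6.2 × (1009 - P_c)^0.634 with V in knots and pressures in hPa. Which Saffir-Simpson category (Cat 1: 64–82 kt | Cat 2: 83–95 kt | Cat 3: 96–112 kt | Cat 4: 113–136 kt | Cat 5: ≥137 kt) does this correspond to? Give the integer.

ΔP = 1009 − 902 = 107 mb.
V ≈ 6.2 × 107^0.634 = 6.2 × 19.35 ≈ 120 kt.
120 kt falls in the Category 4 band.

4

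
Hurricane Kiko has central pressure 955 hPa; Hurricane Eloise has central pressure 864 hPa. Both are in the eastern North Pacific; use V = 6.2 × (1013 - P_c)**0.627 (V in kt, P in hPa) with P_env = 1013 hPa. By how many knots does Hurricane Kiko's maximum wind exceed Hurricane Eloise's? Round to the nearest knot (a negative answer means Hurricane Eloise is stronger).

Hurricane Kiko: ΔP = 58; V ≈ 6.2 × 58^0.627 ≈ 79.08 kt.
Hurricane Eloise: ΔP = 149; V ≈ 6.2 × 149^0.627 ≈ 142.88 kt.
Difference ≈ 79.08 − 142.88 = -63.80 → -64 kt.

-64 kt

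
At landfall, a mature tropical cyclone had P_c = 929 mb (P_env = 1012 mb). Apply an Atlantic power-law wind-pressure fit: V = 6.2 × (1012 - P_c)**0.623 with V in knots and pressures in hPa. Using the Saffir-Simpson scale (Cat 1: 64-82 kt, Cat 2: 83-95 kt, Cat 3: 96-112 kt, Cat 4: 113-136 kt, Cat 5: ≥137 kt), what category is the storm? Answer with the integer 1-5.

ΔP = 1012 − 929 = 83 mb.
V ≈ 6.2 × 83^0.623 = 6.2 × 15.69 ≈ 97 kt.
97 kt falls in the Category 3 band.

3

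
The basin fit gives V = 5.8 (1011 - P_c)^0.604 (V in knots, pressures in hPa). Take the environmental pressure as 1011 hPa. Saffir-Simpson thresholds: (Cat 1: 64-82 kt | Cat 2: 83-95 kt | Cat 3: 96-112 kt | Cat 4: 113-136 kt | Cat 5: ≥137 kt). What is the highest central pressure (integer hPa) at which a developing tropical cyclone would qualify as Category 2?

Category 2 begins at V = 83 kt.
Required ΔP = (83/5.8)^(1/0.604) = 14.310^1.656 ≈ 81.91 hPa.
P_c ≤ 1011 − 81.91 = 929.09, so the highest integer P_c is 929 hPa.

929 hPa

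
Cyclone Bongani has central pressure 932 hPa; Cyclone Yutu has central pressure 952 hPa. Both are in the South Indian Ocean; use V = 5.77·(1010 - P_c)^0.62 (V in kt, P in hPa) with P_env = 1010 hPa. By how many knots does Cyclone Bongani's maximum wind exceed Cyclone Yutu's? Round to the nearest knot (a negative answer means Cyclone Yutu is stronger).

14 kt

Cyclone Bongani: ΔP = 78; V ≈ 5.77 × 78^0.62 ≈ 85.96 kt.
Cyclone Yutu: ΔP = 58; V ≈ 5.77 × 58^0.62 ≈ 71.53 kt.
Difference ≈ 85.96 − 71.53 = 14.43 → 14 kt.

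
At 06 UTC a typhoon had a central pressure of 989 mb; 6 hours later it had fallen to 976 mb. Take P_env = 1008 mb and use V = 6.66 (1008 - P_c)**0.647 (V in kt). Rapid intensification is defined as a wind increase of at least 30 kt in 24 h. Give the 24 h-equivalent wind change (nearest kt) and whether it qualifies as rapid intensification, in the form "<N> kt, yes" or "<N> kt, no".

V₁: ΔP = 19, V ≈ 6.66 × 19^0.647 ≈ 44.75 kt.
V₂: ΔP = 32, V ≈ 6.66 × 32^0.647 ≈ 62.71 kt.
ΔV over 6 h = 17.96 kt → 24 h equivalent = 17.96 × 24/6 ≈ 71.84 kt.
72 kt ≥ 30 kt ⇒ rapid intensification.

72 kt, yes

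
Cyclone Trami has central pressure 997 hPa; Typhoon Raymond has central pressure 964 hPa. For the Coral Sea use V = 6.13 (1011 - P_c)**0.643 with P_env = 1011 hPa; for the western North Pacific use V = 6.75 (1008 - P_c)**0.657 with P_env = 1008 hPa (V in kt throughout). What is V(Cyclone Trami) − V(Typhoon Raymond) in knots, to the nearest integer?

Cyclone Trami: ΔP = 14; V ≈ 6.13 × 14^0.643 ≈ 33.45 kt.
Typhoon Raymond: ΔP = 44; V ≈ 6.75 × 44^0.657 ≈ 81.11 kt.
Difference ≈ 33.45 − 81.11 = -47.66 → -48 kt.

-48 kt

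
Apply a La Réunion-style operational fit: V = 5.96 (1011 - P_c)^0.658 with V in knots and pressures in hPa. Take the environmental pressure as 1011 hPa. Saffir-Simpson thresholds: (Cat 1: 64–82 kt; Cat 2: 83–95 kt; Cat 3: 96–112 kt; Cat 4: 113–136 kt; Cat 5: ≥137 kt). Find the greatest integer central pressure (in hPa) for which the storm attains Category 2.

956 hPa

Category 2 begins at V = 83 kt.
Required ΔP = (83/5.96)^(1/0.658) = 13.926^1.520 ≈ 54.75 hPa.
P_c ≤ 1011 − 54.75 = 956.25, so the highest integer P_c is 956 hPa.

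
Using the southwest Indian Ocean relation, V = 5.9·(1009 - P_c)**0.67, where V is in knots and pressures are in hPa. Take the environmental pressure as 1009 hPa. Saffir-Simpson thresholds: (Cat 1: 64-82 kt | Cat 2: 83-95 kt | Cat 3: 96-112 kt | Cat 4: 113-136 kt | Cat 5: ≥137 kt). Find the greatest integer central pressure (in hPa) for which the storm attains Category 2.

957 hPa

Category 2 begins at V = 83 kt.
Required ΔP = (83/5.9)^(1/0.67) = 14.068^1.493 ≈ 51.73 hPa.
P_c ≤ 1009 − 51.73 = 957.27, so the highest integer P_c is 957 hPa.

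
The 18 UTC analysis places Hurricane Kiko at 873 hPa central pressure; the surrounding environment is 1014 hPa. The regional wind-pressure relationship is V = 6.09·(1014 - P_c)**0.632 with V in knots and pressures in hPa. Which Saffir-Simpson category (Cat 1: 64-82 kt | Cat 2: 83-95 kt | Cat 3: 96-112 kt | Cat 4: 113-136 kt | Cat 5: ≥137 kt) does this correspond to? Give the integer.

5

ΔP = 1014 − 873 = 141 hPa.
V ≈ 6.09 × 141^0.632 = 6.09 × 22.82 ≈ 139 kt.
139 kt falls in the Category 5 band.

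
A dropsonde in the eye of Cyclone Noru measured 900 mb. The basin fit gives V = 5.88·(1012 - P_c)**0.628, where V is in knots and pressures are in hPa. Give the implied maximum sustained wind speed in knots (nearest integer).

114 kt

ΔP = 1012 − 900 = 112 mb.
112^0.628 ≈ 19.360.
V ≈ 5.88 × 19.360 ≈ 113.8 kt.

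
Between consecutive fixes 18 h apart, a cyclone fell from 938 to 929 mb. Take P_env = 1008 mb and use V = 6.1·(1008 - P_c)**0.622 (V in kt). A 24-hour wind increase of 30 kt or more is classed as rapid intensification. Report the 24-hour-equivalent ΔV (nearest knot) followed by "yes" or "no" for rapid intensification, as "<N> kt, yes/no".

V₁: ΔP = 70, V ≈ 6.1 × 70^0.622 ≈ 85.70 kt.
V₂: ΔP = 79, V ≈ 6.1 × 79^0.622 ≈ 92.40 kt.
ΔV over 18 h = 6.70 kt → 24 h equivalent = 6.70 × 24/18 ≈ 8.93 kt.
9 kt < 30 kt ⇒ not rapid intensification.

9 kt, no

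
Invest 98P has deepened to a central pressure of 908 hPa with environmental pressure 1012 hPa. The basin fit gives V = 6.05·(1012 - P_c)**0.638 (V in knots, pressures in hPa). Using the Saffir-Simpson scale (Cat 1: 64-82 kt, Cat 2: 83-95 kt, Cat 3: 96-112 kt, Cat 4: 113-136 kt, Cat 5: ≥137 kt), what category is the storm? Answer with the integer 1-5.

4

ΔP = 1012 − 908 = 104 hPa.
V ≈ 6.05 × 104^0.638 = 6.05 × 19.36 ≈ 117 kt.
117 kt falls in the Category 4 band.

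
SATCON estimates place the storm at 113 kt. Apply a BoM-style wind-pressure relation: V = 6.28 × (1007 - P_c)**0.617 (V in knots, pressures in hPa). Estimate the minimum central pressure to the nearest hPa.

899 hPa

ΔP = (V / 6.28)^(1/0.617) = (113/6.28)^1.621.
113/6.28 = 17.994; 17.994^1.621 ≈ 108.20 hPa.
P_c = 1007 − 108.20 = 898.80 ≈ 899 hPa.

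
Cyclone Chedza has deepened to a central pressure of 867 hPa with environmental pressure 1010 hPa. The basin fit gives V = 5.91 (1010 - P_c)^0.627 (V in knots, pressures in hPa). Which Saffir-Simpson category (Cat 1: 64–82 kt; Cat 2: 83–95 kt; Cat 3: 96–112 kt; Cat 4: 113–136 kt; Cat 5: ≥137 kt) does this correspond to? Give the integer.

4

ΔP = 1010 − 867 = 143 hPa.
V ≈ 5.91 × 143^0.627 = 5.91 × 22.46 ≈ 133 kt.
133 kt falls in the Category 4 band.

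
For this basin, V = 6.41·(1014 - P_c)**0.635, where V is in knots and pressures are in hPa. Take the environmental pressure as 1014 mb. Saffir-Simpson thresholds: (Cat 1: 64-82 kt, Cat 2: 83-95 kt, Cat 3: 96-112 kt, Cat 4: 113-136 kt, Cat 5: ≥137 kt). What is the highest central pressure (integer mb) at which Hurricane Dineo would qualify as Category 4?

922 mb

Category 4 begins at V = 113 kt.
Required ΔP = (113/6.41)^(1/0.635) = 17.629^1.575 ≈ 91.74 mb.
P_c ≤ 1014 − 91.74 = 922.26, so the highest integer P_c is 922 mb.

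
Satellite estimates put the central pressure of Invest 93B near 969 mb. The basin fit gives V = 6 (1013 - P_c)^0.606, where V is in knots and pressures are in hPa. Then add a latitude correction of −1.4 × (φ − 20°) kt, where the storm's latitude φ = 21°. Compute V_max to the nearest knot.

ΔP = 1013 − 969 = 44 mb.
44^0.606 ≈ 9.907.
V ≈ 6 × 9.907 ≈ 59.4 kt.
Latitude correction: −1.4 × (21 − 20) = -1.4 kt.
Corrected V ≈ 58 kt → 58 kt.

58 kt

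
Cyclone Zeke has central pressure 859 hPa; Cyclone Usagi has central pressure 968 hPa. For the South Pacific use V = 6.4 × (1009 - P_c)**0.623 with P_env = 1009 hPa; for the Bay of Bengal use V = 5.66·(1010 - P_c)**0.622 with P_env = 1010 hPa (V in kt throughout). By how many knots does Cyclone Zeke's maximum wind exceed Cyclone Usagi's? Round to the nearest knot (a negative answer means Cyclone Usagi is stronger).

Cyclone Zeke: ΔP = 150; V ≈ 6.4 × 150^0.623 ≈ 145.17 kt.
Cyclone Usagi: ΔP = 42; V ≈ 5.66 × 42^0.622 ≈ 57.87 kt.
Difference ≈ 145.17 − 57.87 = 87.30 → 87 kt.

87 kt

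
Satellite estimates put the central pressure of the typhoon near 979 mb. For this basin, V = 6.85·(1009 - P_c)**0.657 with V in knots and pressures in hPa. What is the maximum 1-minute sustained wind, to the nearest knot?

ΔP = 1009 − 979 = 30 mb.
30^0.657 ≈ 9.343.
V ≈ 6.85 × 9.343 ≈ 64.0 kt.

64 kt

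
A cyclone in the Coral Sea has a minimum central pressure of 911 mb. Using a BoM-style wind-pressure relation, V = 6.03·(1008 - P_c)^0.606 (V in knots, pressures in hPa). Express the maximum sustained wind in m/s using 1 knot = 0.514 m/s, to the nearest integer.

50 m/s

ΔP = 1008 − 911 = 97 mb.
V ≈ 6.03 × 97^0.606 = 6.03 × 15.995 ≈ 96.450 kt.
96.450 × 0.514 ≈ 49.58 m/s → 50 m/s.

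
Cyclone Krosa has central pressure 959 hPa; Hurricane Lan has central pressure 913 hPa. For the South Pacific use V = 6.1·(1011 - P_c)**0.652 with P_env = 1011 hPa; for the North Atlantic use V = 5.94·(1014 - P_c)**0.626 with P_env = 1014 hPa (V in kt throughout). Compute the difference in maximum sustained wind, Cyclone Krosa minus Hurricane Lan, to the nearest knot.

-27 kt

Cyclone Krosa: ΔP = 52; V ≈ 6.1 × 52^0.652 ≈ 80.20 kt.
Hurricane Lan: ΔP = 101; V ≈ 5.94 × 101^0.626 ≈ 106.78 kt.
Difference ≈ 80.20 − 106.78 = -26.58 → -27 kt.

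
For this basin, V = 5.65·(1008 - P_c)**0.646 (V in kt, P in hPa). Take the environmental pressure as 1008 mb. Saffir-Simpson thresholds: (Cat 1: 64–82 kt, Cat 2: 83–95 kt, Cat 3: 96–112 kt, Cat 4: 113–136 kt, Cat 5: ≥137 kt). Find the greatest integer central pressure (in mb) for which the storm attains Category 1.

Category 1 begins at V = 64 kt.
Required ΔP = (64/5.65)^(1/0.646) = 11.327^1.548 ≈ 42.83 mb.
P_c ≤ 1008 − 42.83 = 965.17, so the highest integer P_c is 965 mb.

965 mb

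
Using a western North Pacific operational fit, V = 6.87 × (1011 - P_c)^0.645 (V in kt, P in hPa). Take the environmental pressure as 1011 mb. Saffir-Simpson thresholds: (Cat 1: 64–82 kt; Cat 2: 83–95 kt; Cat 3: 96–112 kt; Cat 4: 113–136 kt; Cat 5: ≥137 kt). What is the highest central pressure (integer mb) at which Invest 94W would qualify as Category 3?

Category 3 begins at V = 96 kt.
Required ΔP = (96/6.87)^(1/0.645) = 13.974^1.550 ≈ 59.66 mb.
P_c ≤ 1011 − 59.66 = 951.34, so the highest integer P_c is 951 mb.

951 mb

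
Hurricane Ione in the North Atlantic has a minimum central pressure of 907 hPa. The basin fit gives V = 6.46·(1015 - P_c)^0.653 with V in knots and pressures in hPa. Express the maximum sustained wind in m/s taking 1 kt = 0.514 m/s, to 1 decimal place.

ΔP = 1015 − 907 = 108 hPa.
V ≈ 6.46 × 108^0.653 = 6.46 × 21.273 ≈ 137.423 kt.
137.423 × 0.514 ≈ 70.64 m/s → 70.6 m/s.

70.6 m/s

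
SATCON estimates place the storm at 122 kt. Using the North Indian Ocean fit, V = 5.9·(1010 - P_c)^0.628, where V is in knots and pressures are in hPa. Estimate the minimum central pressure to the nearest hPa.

886 hPa

ΔP = (V / 5.9)^(1/0.628) = (122/5.9)^1.592.
122/5.9 = 20.678; 20.678^1.592 ≈ 124.38 hPa.
P_c = 1010 − 124.38 = 885.62 ≈ 886 hPa.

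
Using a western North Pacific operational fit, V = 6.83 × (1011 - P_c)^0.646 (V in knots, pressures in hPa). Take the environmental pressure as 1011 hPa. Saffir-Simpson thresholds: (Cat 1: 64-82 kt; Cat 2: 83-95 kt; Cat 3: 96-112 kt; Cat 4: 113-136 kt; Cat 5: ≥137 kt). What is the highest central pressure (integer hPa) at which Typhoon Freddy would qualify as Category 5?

907 hPa

Category 5 begins at V = 137 kt.
Required ΔP = (137/6.83)^(1/0.646) = 20.059^1.548 ≈ 103.74 hPa.
P_c ≤ 1011 − 103.74 = 907.26, so the highest integer P_c is 907 hPa.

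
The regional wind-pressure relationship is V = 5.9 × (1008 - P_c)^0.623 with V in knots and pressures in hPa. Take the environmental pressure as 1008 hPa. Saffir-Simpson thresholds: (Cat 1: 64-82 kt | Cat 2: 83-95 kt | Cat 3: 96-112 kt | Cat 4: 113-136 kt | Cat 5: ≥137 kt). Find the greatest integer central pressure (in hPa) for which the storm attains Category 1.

Category 1 begins at V = 64 kt.
Required ΔP = (64/5.9)^(1/0.623) = 10.847^1.605 ≈ 45.90 hPa.
P_c ≤ 1008 − 45.90 = 962.10, so the highest integer P_c is 962 hPa.

962 hPa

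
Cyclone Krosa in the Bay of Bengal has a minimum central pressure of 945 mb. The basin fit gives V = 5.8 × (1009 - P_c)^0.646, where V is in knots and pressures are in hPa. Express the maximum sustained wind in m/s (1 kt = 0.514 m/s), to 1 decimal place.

43.8 m/s

ΔP = 1009 − 945 = 64 mb.
V ≈ 5.8 × 64^0.646 = 5.8 × 14.682 ≈ 85.157 kt.
85.157 × 0.514 ≈ 43.77 m/s → 43.8 m/s.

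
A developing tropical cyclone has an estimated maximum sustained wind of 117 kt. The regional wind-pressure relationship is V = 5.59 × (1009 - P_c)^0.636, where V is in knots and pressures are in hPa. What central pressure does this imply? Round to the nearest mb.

ΔP = (V / 5.59)^(1/0.636) = (117/5.59)^1.572.
117/5.59 = 20.930; 20.930^1.572 ≈ 119.31 mb.
P_c = 1009 − 119.31 = 889.69 ≈ 890 mb.

890 mb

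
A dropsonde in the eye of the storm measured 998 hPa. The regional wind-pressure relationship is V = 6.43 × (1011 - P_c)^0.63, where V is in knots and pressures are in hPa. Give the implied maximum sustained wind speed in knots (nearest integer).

32 kt

ΔP = 1011 − 998 = 13 hPa.
13^0.63 ≈ 5.033.
V ≈ 6.43 × 5.033 ≈ 32.4 kt.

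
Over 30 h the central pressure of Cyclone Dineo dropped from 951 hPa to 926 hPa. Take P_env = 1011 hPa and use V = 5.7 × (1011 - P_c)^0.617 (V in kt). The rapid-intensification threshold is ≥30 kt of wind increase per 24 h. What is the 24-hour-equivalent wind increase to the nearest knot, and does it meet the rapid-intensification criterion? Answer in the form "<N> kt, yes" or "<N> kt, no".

14 kt, no

V₁: ΔP = 60, V ≈ 5.7 × 60^0.617 ≈ 71.28 kt.
V₂: ΔP = 85, V ≈ 5.7 × 85^0.617 ≈ 88.37 kt.
ΔV over 30 h = 17.09 kt → 24 h equivalent = 17.09 × 24/30 ≈ 13.67 kt.
14 kt < 30 kt ⇒ not rapid intensification.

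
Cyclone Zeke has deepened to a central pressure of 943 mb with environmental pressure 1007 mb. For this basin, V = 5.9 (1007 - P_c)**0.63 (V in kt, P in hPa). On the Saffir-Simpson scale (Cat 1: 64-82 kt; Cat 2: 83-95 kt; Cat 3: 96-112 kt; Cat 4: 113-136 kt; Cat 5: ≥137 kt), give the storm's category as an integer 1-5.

1

ΔP = 1007 − 943 = 64 mb.
V ≈ 5.9 × 64^0.63 = 5.9 × 13.74 ≈ 81 kt.
81 kt falls in the Category 1 band.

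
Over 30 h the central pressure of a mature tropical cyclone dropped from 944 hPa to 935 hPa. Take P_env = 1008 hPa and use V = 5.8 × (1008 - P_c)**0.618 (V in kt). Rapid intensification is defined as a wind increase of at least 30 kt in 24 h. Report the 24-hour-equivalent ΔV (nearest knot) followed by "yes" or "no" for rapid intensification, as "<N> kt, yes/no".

5 kt, no

V₁: ΔP = 64, V ≈ 5.8 × 64^0.618 ≈ 75.80 kt.
V₂: ΔP = 73, V ≈ 5.8 × 73^0.618 ≈ 82.22 kt.
ΔV over 30 h = 6.42 kt → 24 h equivalent = 6.42 × 24/30 ≈ 5.14 kt.
5 kt < 30 kt ⇒ not rapid intensification.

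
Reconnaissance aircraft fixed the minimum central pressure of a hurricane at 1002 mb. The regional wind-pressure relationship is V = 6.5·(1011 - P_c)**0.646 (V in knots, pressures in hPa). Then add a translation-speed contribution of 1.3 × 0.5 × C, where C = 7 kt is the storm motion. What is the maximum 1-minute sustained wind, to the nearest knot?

31 kt

ΔP = 1011 − 1002 = 9 mb.
9^0.646 ≈ 4.135.
V ≈ 6.5 × 4.135 ≈ 26.9 kt.
Translation term: 1.3 × 0.5 × 7 = 4.55 kt.
Corrected V ≈ 31.45 kt → 31 kt.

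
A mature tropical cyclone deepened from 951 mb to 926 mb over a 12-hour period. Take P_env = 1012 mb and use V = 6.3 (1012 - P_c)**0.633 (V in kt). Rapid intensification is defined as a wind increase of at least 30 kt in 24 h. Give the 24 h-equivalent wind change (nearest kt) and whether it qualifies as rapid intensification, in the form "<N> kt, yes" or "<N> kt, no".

V₁: ΔP = 61, V ≈ 6.3 × 61^0.633 ≈ 85.01 kt.
V₂: ΔP = 86, V ≈ 6.3 × 86^0.633 ≈ 105.65 kt.
ΔV over 12 h = 20.64 kt → 24 h equivalent = 20.64 × 24/12 ≈ 41.28 kt.
41 kt ≥ 30 kt ⇒ rapid intensification.

41 kt, yes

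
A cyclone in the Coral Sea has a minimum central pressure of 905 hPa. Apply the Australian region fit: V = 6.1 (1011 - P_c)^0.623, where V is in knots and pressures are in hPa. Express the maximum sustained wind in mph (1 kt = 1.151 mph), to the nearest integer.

128 mph

ΔP = 1011 − 905 = 106 hPa.
V ≈ 6.1 × 106^0.623 = 6.1 × 18.271 ≈ 111.454 kt.
111.454 × 1.151 ≈ 128.28 mph → 128 mph.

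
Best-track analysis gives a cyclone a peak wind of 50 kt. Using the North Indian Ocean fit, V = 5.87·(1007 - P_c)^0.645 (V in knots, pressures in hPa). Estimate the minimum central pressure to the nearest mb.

ΔP = (V / 5.87)^(1/0.645) = (50/5.87)^1.550.
50/5.87 = 8.518; 8.518^1.550 ≈ 27.69 mb.
P_c = 1007 − 27.69 = 979.31 ≈ 979 mb.

979 mb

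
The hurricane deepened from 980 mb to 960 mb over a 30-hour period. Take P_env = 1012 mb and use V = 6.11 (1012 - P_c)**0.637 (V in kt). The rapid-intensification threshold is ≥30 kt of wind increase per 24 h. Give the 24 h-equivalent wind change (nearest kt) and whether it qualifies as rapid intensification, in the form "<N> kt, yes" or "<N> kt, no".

16 kt, no

V₁: ΔP = 32, V ≈ 6.11 × 32^0.637 ≈ 55.57 kt.
V₂: ΔP = 52, V ≈ 6.11 × 52^0.637 ≈ 75.71 kt.
ΔV over 30 h = 20.14 kt → 24 h equivalent = 20.14 × 24/30 ≈ 16.11 kt.
16 kt < 30 kt ⇒ not rapid intensification.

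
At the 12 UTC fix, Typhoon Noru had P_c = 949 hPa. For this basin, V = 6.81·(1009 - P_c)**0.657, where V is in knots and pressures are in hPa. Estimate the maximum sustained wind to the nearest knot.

ΔP = 1009 − 949 = 60 hPa.
60^0.657 ≈ 14.731.
V ≈ 6.81 × 14.731 ≈ 100.3 kt.

100 kt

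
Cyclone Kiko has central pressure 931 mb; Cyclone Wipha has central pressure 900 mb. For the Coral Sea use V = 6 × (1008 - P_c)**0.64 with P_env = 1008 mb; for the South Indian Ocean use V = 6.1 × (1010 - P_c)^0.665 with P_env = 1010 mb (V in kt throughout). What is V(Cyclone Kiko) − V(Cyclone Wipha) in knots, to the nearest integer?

-42 kt

Cyclone Kiko: ΔP = 77; V ≈ 6 × 77^0.64 ≈ 96.72 kt.
Cyclone Wipha: ΔP = 110; V ≈ 6.1 × 110^0.665 ≈ 138.95 kt.
Difference ≈ 96.72 − 138.95 = -42.23 → -42 kt.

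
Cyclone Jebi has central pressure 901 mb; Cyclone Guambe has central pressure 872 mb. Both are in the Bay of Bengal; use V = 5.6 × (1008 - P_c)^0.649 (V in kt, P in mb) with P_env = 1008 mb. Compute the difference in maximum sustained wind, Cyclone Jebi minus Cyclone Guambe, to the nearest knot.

-20 kt

Cyclone Jebi: ΔP = 107; V ≈ 5.6 × 107^0.649 ≈ 116.21 kt.
Cyclone Guambe: ΔP = 136; V ≈ 5.6 × 136^0.649 ≈ 135.79 kt.
Difference ≈ 116.21 − 135.79 = -19.58 → -20 kt.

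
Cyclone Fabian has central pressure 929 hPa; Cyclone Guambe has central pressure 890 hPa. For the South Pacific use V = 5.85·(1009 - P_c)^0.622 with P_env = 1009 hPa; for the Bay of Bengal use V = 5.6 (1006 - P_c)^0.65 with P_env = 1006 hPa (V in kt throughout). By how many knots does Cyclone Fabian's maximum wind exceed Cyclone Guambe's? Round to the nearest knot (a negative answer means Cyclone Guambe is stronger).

-34 kt

Cyclone Fabian: ΔP = 80; V ≈ 5.85 × 80^0.622 ≈ 89.31 kt.
Cyclone Guambe: ΔP = 116; V ≈ 5.6 × 116^0.65 ≈ 123.05 kt.
Difference ≈ 89.31 − 123.05 = -33.74 → -34 kt.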